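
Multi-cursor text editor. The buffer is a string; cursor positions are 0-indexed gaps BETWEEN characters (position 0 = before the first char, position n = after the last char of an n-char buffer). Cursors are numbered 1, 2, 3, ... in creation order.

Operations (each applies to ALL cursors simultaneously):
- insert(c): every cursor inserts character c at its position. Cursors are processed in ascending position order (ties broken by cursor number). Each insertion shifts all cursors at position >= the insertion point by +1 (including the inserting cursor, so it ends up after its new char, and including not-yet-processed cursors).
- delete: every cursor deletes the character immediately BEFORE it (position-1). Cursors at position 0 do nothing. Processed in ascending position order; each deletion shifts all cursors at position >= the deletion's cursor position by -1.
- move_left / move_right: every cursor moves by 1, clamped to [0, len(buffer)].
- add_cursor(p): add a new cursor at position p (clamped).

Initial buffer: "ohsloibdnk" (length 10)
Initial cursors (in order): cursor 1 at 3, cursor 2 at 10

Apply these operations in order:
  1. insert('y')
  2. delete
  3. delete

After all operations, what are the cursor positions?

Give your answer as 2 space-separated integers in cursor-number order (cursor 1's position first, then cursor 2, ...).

Answer: 2 8

Derivation:
After op 1 (insert('y')): buffer="ohsyloibdnky" (len 12), cursors c1@4 c2@12, authorship ...1.......2
After op 2 (delete): buffer="ohsloibdnk" (len 10), cursors c1@3 c2@10, authorship ..........
After op 3 (delete): buffer="ohloibdn" (len 8), cursors c1@2 c2@8, authorship ........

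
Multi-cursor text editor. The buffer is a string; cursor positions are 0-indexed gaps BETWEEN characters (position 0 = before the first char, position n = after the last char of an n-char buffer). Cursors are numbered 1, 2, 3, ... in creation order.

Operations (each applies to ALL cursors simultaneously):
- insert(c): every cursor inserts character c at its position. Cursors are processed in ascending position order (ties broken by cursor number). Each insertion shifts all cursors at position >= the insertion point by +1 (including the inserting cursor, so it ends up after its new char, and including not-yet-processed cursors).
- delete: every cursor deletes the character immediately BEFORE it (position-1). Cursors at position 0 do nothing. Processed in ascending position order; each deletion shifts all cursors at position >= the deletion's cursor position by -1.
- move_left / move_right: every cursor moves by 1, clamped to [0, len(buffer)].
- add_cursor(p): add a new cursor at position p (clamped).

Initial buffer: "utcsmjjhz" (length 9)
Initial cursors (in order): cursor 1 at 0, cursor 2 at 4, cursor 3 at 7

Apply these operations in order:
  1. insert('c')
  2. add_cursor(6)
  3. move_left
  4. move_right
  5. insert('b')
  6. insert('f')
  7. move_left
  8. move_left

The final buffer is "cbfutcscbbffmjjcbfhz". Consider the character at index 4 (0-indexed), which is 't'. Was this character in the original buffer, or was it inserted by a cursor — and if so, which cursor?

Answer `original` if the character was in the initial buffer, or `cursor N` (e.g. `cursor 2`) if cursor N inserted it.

Answer: original

Derivation:
After op 1 (insert('c')): buffer="cutcscmjjchz" (len 12), cursors c1@1 c2@6 c3@10, authorship 1....2...3..
After op 2 (add_cursor(6)): buffer="cutcscmjjchz" (len 12), cursors c1@1 c2@6 c4@6 c3@10, authorship 1....2...3..
After op 3 (move_left): buffer="cutcscmjjchz" (len 12), cursors c1@0 c2@5 c4@5 c3@9, authorship 1....2...3..
After op 4 (move_right): buffer="cutcscmjjchz" (len 12), cursors c1@1 c2@6 c4@6 c3@10, authorship 1....2...3..
After op 5 (insert('b')): buffer="cbutcscbbmjjcbhz" (len 16), cursors c1@2 c2@9 c4@9 c3@14, authorship 11....224...33..
After op 6 (insert('f')): buffer="cbfutcscbbffmjjcbfhz" (len 20), cursors c1@3 c2@12 c4@12 c3@18, authorship 111....22424...333..
After op 7 (move_left): buffer="cbfutcscbbffmjjcbfhz" (len 20), cursors c1@2 c2@11 c4@11 c3@17, authorship 111....22424...333..
After op 8 (move_left): buffer="cbfutcscbbffmjjcbfhz" (len 20), cursors c1@1 c2@10 c4@10 c3@16, authorship 111....22424...333..
Authorship (.=original, N=cursor N): 1 1 1 . . . . 2 2 4 2 4 . . . 3 3 3 . .
Index 4: author = original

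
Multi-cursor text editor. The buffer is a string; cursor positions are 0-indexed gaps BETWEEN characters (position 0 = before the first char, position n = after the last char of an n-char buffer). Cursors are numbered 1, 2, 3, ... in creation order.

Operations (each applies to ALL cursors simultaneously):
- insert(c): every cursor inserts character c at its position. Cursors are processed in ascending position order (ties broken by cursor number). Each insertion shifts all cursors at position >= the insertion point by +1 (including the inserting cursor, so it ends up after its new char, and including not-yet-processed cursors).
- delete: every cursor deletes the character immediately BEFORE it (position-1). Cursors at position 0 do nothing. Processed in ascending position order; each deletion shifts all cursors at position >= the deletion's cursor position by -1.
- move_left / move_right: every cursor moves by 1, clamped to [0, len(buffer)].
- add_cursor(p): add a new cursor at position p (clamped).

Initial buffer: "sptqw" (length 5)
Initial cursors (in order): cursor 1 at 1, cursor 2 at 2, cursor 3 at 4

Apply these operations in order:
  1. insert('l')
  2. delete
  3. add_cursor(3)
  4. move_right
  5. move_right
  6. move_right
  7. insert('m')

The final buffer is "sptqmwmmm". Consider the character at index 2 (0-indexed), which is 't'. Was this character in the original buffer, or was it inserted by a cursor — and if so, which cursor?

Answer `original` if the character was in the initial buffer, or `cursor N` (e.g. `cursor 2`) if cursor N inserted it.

Answer: original

Derivation:
After op 1 (insert('l')): buffer="slpltqlw" (len 8), cursors c1@2 c2@4 c3@7, authorship .1.2..3.
After op 2 (delete): buffer="sptqw" (len 5), cursors c1@1 c2@2 c3@4, authorship .....
After op 3 (add_cursor(3)): buffer="sptqw" (len 5), cursors c1@1 c2@2 c4@3 c3@4, authorship .....
After op 4 (move_right): buffer="sptqw" (len 5), cursors c1@2 c2@3 c4@4 c3@5, authorship .....
After op 5 (move_right): buffer="sptqw" (len 5), cursors c1@3 c2@4 c3@5 c4@5, authorship .....
After op 6 (move_right): buffer="sptqw" (len 5), cursors c1@4 c2@5 c3@5 c4@5, authorship .....
After op 7 (insert('m')): buffer="sptqmwmmm" (len 9), cursors c1@5 c2@9 c3@9 c4@9, authorship ....1.234
Authorship (.=original, N=cursor N): . . . . 1 . 2 3 4
Index 2: author = original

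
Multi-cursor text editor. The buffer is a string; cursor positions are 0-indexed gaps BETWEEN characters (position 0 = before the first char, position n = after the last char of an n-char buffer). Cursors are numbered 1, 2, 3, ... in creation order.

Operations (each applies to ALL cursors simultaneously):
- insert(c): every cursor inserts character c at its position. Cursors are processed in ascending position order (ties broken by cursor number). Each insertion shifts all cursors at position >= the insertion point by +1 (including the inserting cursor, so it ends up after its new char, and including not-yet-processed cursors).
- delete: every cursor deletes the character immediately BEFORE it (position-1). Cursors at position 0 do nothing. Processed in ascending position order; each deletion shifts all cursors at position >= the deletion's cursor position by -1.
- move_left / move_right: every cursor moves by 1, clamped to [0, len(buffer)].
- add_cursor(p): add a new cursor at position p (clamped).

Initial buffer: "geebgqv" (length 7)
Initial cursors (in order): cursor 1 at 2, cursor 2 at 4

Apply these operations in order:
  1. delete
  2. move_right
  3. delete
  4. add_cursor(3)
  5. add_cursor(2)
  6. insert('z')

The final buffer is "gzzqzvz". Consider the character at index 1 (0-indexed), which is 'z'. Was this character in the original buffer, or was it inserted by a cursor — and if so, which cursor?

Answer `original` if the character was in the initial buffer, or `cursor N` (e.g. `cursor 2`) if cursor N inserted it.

After op 1 (delete): buffer="gegqv" (len 5), cursors c1@1 c2@2, authorship .....
After op 2 (move_right): buffer="gegqv" (len 5), cursors c1@2 c2@3, authorship .....
After op 3 (delete): buffer="gqv" (len 3), cursors c1@1 c2@1, authorship ...
After op 4 (add_cursor(3)): buffer="gqv" (len 3), cursors c1@1 c2@1 c3@3, authorship ...
After op 5 (add_cursor(2)): buffer="gqv" (len 3), cursors c1@1 c2@1 c4@2 c3@3, authorship ...
After op 6 (insert('z')): buffer="gzzqzvz" (len 7), cursors c1@3 c2@3 c4@5 c3@7, authorship .12.4.3
Authorship (.=original, N=cursor N): . 1 2 . 4 . 3
Index 1: author = 1

Answer: cursor 1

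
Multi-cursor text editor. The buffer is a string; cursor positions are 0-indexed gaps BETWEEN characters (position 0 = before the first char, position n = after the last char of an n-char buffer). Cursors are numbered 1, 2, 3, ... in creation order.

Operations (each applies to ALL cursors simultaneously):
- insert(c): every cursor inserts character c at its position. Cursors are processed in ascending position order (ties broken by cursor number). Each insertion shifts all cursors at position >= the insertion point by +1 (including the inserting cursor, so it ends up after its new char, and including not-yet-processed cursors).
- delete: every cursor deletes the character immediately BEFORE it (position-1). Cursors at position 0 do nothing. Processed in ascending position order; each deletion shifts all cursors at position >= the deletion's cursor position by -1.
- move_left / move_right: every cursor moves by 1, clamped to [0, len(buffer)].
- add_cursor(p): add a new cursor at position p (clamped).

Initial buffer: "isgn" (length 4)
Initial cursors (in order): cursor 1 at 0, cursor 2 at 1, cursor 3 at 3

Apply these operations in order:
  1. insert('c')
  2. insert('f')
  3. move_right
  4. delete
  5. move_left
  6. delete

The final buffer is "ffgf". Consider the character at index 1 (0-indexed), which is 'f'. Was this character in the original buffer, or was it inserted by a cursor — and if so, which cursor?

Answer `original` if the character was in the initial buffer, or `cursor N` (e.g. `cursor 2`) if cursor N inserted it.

Answer: cursor 2

Derivation:
After op 1 (insert('c')): buffer="cicsgcn" (len 7), cursors c1@1 c2@3 c3@6, authorship 1.2..3.
After op 2 (insert('f')): buffer="cficfsgcfn" (len 10), cursors c1@2 c2@5 c3@9, authorship 11.22..33.
After op 3 (move_right): buffer="cficfsgcfn" (len 10), cursors c1@3 c2@6 c3@10, authorship 11.22..33.
After op 4 (delete): buffer="cfcfgcf" (len 7), cursors c1@2 c2@4 c3@7, authorship 1122.33
After op 5 (move_left): buffer="cfcfgcf" (len 7), cursors c1@1 c2@3 c3@6, authorship 1122.33
After op 6 (delete): buffer="ffgf" (len 4), cursors c1@0 c2@1 c3@3, authorship 12.3
Authorship (.=original, N=cursor N): 1 2 . 3
Index 1: author = 2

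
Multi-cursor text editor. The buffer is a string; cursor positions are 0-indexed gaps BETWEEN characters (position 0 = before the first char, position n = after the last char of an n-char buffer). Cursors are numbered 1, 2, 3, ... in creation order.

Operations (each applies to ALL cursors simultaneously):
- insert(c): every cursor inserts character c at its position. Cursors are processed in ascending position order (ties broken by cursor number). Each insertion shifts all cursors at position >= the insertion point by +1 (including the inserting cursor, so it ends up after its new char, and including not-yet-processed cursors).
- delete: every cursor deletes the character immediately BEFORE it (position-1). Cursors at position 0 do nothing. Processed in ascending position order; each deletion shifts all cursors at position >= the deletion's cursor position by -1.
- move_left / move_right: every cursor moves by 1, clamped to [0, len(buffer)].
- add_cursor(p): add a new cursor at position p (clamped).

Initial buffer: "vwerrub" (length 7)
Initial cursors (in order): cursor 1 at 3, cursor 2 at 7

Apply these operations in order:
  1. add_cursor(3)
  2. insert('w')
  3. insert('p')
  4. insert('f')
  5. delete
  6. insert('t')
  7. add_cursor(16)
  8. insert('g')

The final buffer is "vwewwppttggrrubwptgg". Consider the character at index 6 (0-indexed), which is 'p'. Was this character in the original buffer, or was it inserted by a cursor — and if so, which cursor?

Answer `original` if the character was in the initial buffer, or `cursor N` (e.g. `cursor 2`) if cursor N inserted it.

After op 1 (add_cursor(3)): buffer="vwerrub" (len 7), cursors c1@3 c3@3 c2@7, authorship .......
After op 2 (insert('w')): buffer="vwewwrrubw" (len 10), cursors c1@5 c3@5 c2@10, authorship ...13....2
After op 3 (insert('p')): buffer="vwewwpprrubwp" (len 13), cursors c1@7 c3@7 c2@13, authorship ...1313....22
After op 4 (insert('f')): buffer="vwewwppffrrubwpf" (len 16), cursors c1@9 c3@9 c2@16, authorship ...131313....222
After op 5 (delete): buffer="vwewwpprrubwp" (len 13), cursors c1@7 c3@7 c2@13, authorship ...1313....22
After op 6 (insert('t')): buffer="vwewwppttrrubwpt" (len 16), cursors c1@9 c3@9 c2@16, authorship ...131313....222
After op 7 (add_cursor(16)): buffer="vwewwppttrrubwpt" (len 16), cursors c1@9 c3@9 c2@16 c4@16, authorship ...131313....222
After op 8 (insert('g')): buffer="vwewwppttggrrubwptgg" (len 20), cursors c1@11 c3@11 c2@20 c4@20, authorship ...13131313....22224
Authorship (.=original, N=cursor N): . . . 1 3 1 3 1 3 1 3 . . . . 2 2 2 2 4
Index 6: author = 3

Answer: cursor 3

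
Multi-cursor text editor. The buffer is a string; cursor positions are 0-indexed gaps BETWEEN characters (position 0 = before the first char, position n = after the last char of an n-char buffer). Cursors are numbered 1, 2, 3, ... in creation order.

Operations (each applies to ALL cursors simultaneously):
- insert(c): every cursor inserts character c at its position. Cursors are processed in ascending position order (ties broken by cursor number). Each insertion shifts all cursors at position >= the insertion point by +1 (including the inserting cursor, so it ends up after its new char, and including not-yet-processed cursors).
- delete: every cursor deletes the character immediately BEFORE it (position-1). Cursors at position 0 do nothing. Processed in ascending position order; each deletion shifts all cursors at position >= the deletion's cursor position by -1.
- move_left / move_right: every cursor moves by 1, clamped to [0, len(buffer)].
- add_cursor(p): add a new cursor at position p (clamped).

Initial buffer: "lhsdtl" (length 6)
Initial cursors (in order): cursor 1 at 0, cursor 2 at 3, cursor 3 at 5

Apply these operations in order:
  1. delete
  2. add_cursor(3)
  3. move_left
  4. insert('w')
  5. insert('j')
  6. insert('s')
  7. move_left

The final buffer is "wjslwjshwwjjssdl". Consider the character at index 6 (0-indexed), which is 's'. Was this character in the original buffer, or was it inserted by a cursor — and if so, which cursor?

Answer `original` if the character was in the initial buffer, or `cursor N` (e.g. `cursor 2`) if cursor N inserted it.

Answer: cursor 2

Derivation:
After op 1 (delete): buffer="lhdl" (len 4), cursors c1@0 c2@2 c3@3, authorship ....
After op 2 (add_cursor(3)): buffer="lhdl" (len 4), cursors c1@0 c2@2 c3@3 c4@3, authorship ....
After op 3 (move_left): buffer="lhdl" (len 4), cursors c1@0 c2@1 c3@2 c4@2, authorship ....
After op 4 (insert('w')): buffer="wlwhwwdl" (len 8), cursors c1@1 c2@3 c3@6 c4@6, authorship 1.2.34..
After op 5 (insert('j')): buffer="wjlwjhwwjjdl" (len 12), cursors c1@2 c2@5 c3@10 c4@10, authorship 11.22.3434..
After op 6 (insert('s')): buffer="wjslwjshwwjjssdl" (len 16), cursors c1@3 c2@7 c3@14 c4@14, authorship 111.222.343434..
After op 7 (move_left): buffer="wjslwjshwwjjssdl" (len 16), cursors c1@2 c2@6 c3@13 c4@13, authorship 111.222.343434..
Authorship (.=original, N=cursor N): 1 1 1 . 2 2 2 . 3 4 3 4 3 4 . .
Index 6: author = 2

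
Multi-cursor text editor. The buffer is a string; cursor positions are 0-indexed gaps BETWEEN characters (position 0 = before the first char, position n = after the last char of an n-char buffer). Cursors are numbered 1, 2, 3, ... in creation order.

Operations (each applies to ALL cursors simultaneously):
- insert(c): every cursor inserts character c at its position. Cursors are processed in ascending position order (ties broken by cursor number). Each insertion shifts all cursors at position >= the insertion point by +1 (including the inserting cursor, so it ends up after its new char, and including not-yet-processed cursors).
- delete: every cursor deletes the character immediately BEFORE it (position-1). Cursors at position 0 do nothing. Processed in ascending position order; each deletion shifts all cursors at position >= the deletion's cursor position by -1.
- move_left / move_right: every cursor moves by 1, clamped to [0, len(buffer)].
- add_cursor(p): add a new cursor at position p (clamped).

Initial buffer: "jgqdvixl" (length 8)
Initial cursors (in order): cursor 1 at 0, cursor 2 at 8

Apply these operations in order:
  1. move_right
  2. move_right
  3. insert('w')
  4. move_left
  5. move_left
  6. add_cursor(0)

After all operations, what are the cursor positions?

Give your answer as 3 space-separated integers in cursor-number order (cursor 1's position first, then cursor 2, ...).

After op 1 (move_right): buffer="jgqdvixl" (len 8), cursors c1@1 c2@8, authorship ........
After op 2 (move_right): buffer="jgqdvixl" (len 8), cursors c1@2 c2@8, authorship ........
After op 3 (insert('w')): buffer="jgwqdvixlw" (len 10), cursors c1@3 c2@10, authorship ..1......2
After op 4 (move_left): buffer="jgwqdvixlw" (len 10), cursors c1@2 c2@9, authorship ..1......2
After op 5 (move_left): buffer="jgwqdvixlw" (len 10), cursors c1@1 c2@8, authorship ..1......2
After op 6 (add_cursor(0)): buffer="jgwqdvixlw" (len 10), cursors c3@0 c1@1 c2@8, authorship ..1......2

Answer: 1 8 0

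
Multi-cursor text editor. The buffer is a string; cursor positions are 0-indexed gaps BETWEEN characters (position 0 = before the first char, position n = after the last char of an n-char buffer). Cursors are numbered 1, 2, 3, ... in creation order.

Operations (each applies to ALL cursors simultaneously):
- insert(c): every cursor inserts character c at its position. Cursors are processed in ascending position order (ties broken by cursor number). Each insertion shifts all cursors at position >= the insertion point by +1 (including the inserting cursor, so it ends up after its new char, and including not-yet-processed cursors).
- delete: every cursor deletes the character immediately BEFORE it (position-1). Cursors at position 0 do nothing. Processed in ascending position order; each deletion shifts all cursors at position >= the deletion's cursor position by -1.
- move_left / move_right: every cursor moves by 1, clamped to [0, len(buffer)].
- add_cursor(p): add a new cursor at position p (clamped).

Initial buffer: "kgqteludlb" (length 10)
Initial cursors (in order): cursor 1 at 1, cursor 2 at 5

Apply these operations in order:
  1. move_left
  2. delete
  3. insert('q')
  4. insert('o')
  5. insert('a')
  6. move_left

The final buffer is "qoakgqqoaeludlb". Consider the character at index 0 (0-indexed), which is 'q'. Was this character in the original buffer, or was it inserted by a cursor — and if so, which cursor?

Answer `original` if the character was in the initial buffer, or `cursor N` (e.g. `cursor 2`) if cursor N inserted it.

Answer: cursor 1

Derivation:
After op 1 (move_left): buffer="kgqteludlb" (len 10), cursors c1@0 c2@4, authorship ..........
After op 2 (delete): buffer="kgqeludlb" (len 9), cursors c1@0 c2@3, authorship .........
After op 3 (insert('q')): buffer="qkgqqeludlb" (len 11), cursors c1@1 c2@5, authorship 1...2......
After op 4 (insert('o')): buffer="qokgqqoeludlb" (len 13), cursors c1@2 c2@7, authorship 11...22......
After op 5 (insert('a')): buffer="qoakgqqoaeludlb" (len 15), cursors c1@3 c2@9, authorship 111...222......
After op 6 (move_left): buffer="qoakgqqoaeludlb" (len 15), cursors c1@2 c2@8, authorship 111...222......
Authorship (.=original, N=cursor N): 1 1 1 . . . 2 2 2 . . . . . .
Index 0: author = 1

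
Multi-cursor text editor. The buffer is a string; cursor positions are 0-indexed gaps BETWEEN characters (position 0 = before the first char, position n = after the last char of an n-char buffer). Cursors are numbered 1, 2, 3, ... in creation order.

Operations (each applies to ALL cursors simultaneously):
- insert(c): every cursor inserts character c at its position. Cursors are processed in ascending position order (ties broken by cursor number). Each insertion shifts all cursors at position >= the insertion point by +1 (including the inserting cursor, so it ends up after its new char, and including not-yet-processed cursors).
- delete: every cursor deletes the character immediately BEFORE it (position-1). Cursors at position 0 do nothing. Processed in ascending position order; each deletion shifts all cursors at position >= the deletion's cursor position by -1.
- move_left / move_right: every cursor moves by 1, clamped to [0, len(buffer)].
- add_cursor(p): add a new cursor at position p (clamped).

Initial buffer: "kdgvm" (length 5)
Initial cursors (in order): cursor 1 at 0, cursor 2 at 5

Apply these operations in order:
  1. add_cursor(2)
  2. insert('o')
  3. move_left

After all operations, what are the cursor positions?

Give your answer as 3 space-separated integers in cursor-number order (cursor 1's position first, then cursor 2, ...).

Answer: 0 7 3

Derivation:
After op 1 (add_cursor(2)): buffer="kdgvm" (len 5), cursors c1@0 c3@2 c2@5, authorship .....
After op 2 (insert('o')): buffer="okdogvmo" (len 8), cursors c1@1 c3@4 c2@8, authorship 1..3...2
After op 3 (move_left): buffer="okdogvmo" (len 8), cursors c1@0 c3@3 c2@7, authorship 1..3...2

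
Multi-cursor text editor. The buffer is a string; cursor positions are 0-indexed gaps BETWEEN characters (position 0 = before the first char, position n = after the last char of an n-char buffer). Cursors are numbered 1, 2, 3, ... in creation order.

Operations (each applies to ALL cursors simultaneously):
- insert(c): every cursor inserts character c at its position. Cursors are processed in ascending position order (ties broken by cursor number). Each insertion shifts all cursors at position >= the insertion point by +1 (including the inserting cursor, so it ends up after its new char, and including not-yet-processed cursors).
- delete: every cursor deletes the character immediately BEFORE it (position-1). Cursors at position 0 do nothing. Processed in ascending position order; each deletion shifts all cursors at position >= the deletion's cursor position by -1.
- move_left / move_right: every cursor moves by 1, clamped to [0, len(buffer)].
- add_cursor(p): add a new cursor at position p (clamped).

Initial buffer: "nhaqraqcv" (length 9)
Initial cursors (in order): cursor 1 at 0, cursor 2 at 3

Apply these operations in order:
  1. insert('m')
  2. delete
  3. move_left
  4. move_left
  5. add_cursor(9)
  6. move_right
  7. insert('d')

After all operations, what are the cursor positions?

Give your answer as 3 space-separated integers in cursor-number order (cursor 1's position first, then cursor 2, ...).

After op 1 (insert('m')): buffer="mnhamqraqcv" (len 11), cursors c1@1 c2@5, authorship 1...2......
After op 2 (delete): buffer="nhaqraqcv" (len 9), cursors c1@0 c2@3, authorship .........
After op 3 (move_left): buffer="nhaqraqcv" (len 9), cursors c1@0 c2@2, authorship .........
After op 4 (move_left): buffer="nhaqraqcv" (len 9), cursors c1@0 c2@1, authorship .........
After op 5 (add_cursor(9)): buffer="nhaqraqcv" (len 9), cursors c1@0 c2@1 c3@9, authorship .........
After op 6 (move_right): buffer="nhaqraqcv" (len 9), cursors c1@1 c2@2 c3@9, authorship .........
After op 7 (insert('d')): buffer="ndhdaqraqcvd" (len 12), cursors c1@2 c2@4 c3@12, authorship .1.2.......3

Answer: 2 4 12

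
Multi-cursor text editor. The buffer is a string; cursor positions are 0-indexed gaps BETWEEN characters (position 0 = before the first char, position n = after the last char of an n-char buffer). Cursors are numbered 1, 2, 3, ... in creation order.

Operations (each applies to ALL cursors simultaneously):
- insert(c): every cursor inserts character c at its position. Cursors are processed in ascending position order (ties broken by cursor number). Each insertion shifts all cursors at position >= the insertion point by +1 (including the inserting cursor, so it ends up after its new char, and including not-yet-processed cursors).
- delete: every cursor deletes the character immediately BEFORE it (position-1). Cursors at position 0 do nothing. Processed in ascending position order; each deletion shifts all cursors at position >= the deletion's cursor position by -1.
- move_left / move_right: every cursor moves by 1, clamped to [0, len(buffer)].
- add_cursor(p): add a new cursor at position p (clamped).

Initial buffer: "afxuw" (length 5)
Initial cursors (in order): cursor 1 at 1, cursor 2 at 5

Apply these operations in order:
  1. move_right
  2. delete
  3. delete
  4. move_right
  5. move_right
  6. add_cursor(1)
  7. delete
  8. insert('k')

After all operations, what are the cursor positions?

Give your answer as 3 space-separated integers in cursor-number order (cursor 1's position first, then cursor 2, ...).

After op 1 (move_right): buffer="afxuw" (len 5), cursors c1@2 c2@5, authorship .....
After op 2 (delete): buffer="axu" (len 3), cursors c1@1 c2@3, authorship ...
After op 3 (delete): buffer="x" (len 1), cursors c1@0 c2@1, authorship .
After op 4 (move_right): buffer="x" (len 1), cursors c1@1 c2@1, authorship .
After op 5 (move_right): buffer="x" (len 1), cursors c1@1 c2@1, authorship .
After op 6 (add_cursor(1)): buffer="x" (len 1), cursors c1@1 c2@1 c3@1, authorship .
After op 7 (delete): buffer="" (len 0), cursors c1@0 c2@0 c3@0, authorship 
After op 8 (insert('k')): buffer="kkk" (len 3), cursors c1@3 c2@3 c3@3, authorship 123

Answer: 3 3 3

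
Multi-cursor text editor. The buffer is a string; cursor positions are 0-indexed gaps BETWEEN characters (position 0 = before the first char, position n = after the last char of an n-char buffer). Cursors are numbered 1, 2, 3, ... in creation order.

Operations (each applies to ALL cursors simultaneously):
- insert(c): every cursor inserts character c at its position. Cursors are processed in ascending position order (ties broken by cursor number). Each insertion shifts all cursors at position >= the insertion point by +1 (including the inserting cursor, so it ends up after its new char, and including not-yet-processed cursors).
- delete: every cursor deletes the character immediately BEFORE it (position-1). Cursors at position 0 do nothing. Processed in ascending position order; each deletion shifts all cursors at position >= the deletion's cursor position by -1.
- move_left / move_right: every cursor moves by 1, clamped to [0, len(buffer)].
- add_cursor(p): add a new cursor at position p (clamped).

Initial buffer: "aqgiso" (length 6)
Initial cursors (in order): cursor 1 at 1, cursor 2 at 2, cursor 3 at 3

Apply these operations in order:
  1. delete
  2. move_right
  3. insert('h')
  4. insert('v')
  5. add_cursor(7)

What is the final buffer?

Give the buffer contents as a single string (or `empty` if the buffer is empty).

After op 1 (delete): buffer="iso" (len 3), cursors c1@0 c2@0 c3@0, authorship ...
After op 2 (move_right): buffer="iso" (len 3), cursors c1@1 c2@1 c3@1, authorship ...
After op 3 (insert('h')): buffer="ihhhso" (len 6), cursors c1@4 c2@4 c3@4, authorship .123..
After op 4 (insert('v')): buffer="ihhhvvvso" (len 9), cursors c1@7 c2@7 c3@7, authorship .123123..
After op 5 (add_cursor(7)): buffer="ihhhvvvso" (len 9), cursors c1@7 c2@7 c3@7 c4@7, authorship .123123..

Answer: ihhhvvvso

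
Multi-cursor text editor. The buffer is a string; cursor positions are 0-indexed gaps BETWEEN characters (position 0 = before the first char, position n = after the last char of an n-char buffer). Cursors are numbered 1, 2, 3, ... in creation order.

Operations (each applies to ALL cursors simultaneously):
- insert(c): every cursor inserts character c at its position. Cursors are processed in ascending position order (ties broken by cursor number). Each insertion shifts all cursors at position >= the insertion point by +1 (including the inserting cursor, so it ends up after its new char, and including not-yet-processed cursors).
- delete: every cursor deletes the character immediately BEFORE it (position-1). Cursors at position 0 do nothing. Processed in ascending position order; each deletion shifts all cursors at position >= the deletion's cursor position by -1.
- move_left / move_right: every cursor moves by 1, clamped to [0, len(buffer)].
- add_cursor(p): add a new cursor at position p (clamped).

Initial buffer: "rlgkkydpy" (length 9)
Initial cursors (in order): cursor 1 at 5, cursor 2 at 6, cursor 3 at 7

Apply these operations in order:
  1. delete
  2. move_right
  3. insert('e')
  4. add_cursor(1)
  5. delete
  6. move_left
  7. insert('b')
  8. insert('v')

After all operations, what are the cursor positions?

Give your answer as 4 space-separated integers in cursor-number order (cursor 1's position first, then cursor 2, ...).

After op 1 (delete): buffer="rlgkpy" (len 6), cursors c1@4 c2@4 c3@4, authorship ......
After op 2 (move_right): buffer="rlgkpy" (len 6), cursors c1@5 c2@5 c3@5, authorship ......
After op 3 (insert('e')): buffer="rlgkpeeey" (len 9), cursors c1@8 c2@8 c3@8, authorship .....123.
After op 4 (add_cursor(1)): buffer="rlgkpeeey" (len 9), cursors c4@1 c1@8 c2@8 c3@8, authorship .....123.
After op 5 (delete): buffer="lgkpy" (len 5), cursors c4@0 c1@4 c2@4 c3@4, authorship .....
After op 6 (move_left): buffer="lgkpy" (len 5), cursors c4@0 c1@3 c2@3 c3@3, authorship .....
After op 7 (insert('b')): buffer="blgkbbbpy" (len 9), cursors c4@1 c1@7 c2@7 c3@7, authorship 4...123..
After op 8 (insert('v')): buffer="bvlgkbbbvvvpy" (len 13), cursors c4@2 c1@11 c2@11 c3@11, authorship 44...123123..

Answer: 11 11 11 2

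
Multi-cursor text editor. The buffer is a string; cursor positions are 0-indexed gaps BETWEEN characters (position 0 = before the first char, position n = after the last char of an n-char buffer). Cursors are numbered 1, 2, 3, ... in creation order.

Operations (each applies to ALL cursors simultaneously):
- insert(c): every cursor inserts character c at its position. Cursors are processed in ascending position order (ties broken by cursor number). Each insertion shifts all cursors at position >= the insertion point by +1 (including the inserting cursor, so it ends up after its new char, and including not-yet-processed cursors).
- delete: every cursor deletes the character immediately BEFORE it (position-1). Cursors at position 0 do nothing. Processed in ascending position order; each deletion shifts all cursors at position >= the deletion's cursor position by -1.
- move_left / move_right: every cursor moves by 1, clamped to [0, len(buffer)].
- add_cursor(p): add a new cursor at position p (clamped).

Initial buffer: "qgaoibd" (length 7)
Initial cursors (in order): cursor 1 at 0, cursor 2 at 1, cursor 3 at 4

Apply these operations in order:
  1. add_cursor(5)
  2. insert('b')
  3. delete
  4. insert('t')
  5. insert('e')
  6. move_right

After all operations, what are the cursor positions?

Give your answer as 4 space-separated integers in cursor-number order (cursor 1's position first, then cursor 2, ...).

After op 1 (add_cursor(5)): buffer="qgaoibd" (len 7), cursors c1@0 c2@1 c3@4 c4@5, authorship .......
After op 2 (insert('b')): buffer="bqbgaobibbd" (len 11), cursors c1@1 c2@3 c3@7 c4@9, authorship 1.2...3.4..
After op 3 (delete): buffer="qgaoibd" (len 7), cursors c1@0 c2@1 c3@4 c4@5, authorship .......
After op 4 (insert('t')): buffer="tqtgaotitbd" (len 11), cursors c1@1 c2@3 c3@7 c4@9, authorship 1.2...3.4..
After op 5 (insert('e')): buffer="teqtegaoteitebd" (len 15), cursors c1@2 c2@5 c3@10 c4@13, authorship 11.22...33.44..
After op 6 (move_right): buffer="teqtegaoteitebd" (len 15), cursors c1@3 c2@6 c3@11 c4@14, authorship 11.22...33.44..

Answer: 3 6 11 14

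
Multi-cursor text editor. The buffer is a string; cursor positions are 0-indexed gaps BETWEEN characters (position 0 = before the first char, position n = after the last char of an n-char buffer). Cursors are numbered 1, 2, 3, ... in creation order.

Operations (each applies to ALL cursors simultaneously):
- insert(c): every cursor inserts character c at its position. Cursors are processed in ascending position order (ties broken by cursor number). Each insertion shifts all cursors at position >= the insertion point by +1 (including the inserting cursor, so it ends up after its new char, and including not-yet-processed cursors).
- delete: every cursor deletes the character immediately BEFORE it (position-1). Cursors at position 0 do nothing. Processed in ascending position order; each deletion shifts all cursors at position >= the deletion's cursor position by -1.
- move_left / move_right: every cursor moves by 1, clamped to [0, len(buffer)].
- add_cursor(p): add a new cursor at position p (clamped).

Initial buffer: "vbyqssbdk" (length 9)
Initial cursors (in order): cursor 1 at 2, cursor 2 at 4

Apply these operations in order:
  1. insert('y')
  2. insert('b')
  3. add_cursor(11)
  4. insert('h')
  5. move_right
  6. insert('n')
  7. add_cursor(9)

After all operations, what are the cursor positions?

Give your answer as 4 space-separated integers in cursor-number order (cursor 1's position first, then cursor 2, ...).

After op 1 (insert('y')): buffer="vbyyqyssbdk" (len 11), cursors c1@3 c2@6, authorship ..1..2.....
After op 2 (insert('b')): buffer="vbybyqybssbdk" (len 13), cursors c1@4 c2@8, authorship ..11..22.....
After op 3 (add_cursor(11)): buffer="vbybyqybssbdk" (len 13), cursors c1@4 c2@8 c3@11, authorship ..11..22.....
After op 4 (insert('h')): buffer="vbybhyqybhssbhdk" (len 16), cursors c1@5 c2@10 c3@14, authorship ..111..222...3..
After op 5 (move_right): buffer="vbybhyqybhssbhdk" (len 16), cursors c1@6 c2@11 c3@15, authorship ..111..222...3..
After op 6 (insert('n')): buffer="vbybhynqybhsnsbhdnk" (len 19), cursors c1@7 c2@13 c3@18, authorship ..111.1.222.2..3.3.
After op 7 (add_cursor(9)): buffer="vbybhynqybhsnsbhdnk" (len 19), cursors c1@7 c4@9 c2@13 c3@18, authorship ..111.1.222.2..3.3.

Answer: 7 13 18 9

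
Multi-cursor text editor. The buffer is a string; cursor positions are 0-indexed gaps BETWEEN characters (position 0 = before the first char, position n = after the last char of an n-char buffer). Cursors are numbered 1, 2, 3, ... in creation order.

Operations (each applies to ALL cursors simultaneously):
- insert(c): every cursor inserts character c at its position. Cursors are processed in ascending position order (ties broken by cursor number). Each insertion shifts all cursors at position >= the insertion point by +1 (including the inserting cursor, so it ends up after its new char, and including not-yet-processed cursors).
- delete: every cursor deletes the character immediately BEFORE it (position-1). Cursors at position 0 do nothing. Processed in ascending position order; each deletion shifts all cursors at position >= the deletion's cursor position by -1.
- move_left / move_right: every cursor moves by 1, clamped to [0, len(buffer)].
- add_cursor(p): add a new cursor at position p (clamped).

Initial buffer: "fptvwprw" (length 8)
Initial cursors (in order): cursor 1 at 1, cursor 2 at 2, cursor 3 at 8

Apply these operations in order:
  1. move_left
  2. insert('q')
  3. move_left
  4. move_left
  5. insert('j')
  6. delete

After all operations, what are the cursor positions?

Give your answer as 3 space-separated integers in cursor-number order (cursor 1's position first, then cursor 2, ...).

After op 1 (move_left): buffer="fptvwprw" (len 8), cursors c1@0 c2@1 c3@7, authorship ........
After op 2 (insert('q')): buffer="qfqptvwprqw" (len 11), cursors c1@1 c2@3 c3@10, authorship 1.2......3.
After op 3 (move_left): buffer="qfqptvwprqw" (len 11), cursors c1@0 c2@2 c3@9, authorship 1.2......3.
After op 4 (move_left): buffer="qfqptvwprqw" (len 11), cursors c1@0 c2@1 c3@8, authorship 1.2......3.
After op 5 (insert('j')): buffer="jqjfqptvwpjrqw" (len 14), cursors c1@1 c2@3 c3@11, authorship 112.2.....3.3.
After op 6 (delete): buffer="qfqptvwprqw" (len 11), cursors c1@0 c2@1 c3@8, authorship 1.2......3.

Answer: 0 1 8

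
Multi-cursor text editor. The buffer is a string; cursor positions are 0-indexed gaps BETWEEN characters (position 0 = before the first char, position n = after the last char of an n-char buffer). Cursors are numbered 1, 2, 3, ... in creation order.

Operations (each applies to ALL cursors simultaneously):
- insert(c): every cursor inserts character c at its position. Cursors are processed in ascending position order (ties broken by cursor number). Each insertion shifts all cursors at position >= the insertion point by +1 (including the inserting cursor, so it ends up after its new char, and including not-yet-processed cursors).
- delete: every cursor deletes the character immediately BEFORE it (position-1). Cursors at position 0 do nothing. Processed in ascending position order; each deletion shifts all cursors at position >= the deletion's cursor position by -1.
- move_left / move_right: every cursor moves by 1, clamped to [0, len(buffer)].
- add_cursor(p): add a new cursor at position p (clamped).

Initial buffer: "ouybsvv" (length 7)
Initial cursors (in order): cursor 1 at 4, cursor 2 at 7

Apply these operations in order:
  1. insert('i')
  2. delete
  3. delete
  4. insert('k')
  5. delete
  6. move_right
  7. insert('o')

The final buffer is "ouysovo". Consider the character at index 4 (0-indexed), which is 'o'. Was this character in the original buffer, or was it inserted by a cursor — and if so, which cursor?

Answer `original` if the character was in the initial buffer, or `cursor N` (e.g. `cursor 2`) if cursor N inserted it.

After op 1 (insert('i')): buffer="ouybisvvi" (len 9), cursors c1@5 c2@9, authorship ....1...2
After op 2 (delete): buffer="ouybsvv" (len 7), cursors c1@4 c2@7, authorship .......
After op 3 (delete): buffer="ouysv" (len 5), cursors c1@3 c2@5, authorship .....
After op 4 (insert('k')): buffer="ouyksvk" (len 7), cursors c1@4 c2@7, authorship ...1..2
After op 5 (delete): buffer="ouysv" (len 5), cursors c1@3 c2@5, authorship .....
After op 6 (move_right): buffer="ouysv" (len 5), cursors c1@4 c2@5, authorship .....
After op 7 (insert('o')): buffer="ouysovo" (len 7), cursors c1@5 c2@7, authorship ....1.2
Authorship (.=original, N=cursor N): . . . . 1 . 2
Index 4: author = 1

Answer: cursor 1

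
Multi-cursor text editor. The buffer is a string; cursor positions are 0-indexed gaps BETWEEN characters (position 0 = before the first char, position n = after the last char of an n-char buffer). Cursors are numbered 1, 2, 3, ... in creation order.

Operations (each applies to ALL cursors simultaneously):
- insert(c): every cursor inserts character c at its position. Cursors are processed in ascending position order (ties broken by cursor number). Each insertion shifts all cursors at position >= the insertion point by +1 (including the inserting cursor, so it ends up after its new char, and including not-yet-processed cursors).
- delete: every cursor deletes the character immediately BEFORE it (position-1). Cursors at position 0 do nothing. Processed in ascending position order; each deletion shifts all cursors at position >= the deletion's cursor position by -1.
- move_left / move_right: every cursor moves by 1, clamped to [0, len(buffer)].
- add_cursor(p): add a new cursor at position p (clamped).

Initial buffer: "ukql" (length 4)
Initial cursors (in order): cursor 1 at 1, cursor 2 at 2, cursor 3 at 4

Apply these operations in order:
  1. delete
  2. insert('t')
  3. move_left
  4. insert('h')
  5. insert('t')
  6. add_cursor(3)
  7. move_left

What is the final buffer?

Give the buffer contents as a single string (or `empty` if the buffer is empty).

After op 1 (delete): buffer="q" (len 1), cursors c1@0 c2@0 c3@1, authorship .
After op 2 (insert('t')): buffer="ttqt" (len 4), cursors c1@2 c2@2 c3@4, authorship 12.3
After op 3 (move_left): buffer="ttqt" (len 4), cursors c1@1 c2@1 c3@3, authorship 12.3
After op 4 (insert('h')): buffer="thhtqht" (len 7), cursors c1@3 c2@3 c3@6, authorship 1122.33
After op 5 (insert('t')): buffer="thhtttqhtt" (len 10), cursors c1@5 c2@5 c3@9, authorship 112122.333
After op 6 (add_cursor(3)): buffer="thhtttqhtt" (len 10), cursors c4@3 c1@5 c2@5 c3@9, authorship 112122.333
After op 7 (move_left): buffer="thhtttqhtt" (len 10), cursors c4@2 c1@4 c2@4 c3@8, authorship 112122.333

Answer: thhtttqhtt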